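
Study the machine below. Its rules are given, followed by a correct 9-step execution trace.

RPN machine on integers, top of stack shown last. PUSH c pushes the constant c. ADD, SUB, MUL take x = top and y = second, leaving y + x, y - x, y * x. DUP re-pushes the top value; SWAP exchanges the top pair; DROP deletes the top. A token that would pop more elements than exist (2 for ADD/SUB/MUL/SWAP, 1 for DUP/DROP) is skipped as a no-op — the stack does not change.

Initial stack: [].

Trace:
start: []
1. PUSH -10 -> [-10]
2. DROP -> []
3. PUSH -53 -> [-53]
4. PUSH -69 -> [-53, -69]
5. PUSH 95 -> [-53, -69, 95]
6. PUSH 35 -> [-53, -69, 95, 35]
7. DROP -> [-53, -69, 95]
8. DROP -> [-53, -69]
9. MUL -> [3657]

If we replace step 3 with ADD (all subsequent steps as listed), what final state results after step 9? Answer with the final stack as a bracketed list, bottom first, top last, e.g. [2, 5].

[-69]

(re-executing from step 3 with the substitution; state before step 3: [])
3. ADD -> []
4. PUSH -69 -> [-69]
5. PUSH 95 -> [-69, 95]
6. PUSH 35 -> [-69, 95, 35]
7. DROP -> [-69, 95]
8. DROP -> [-69]
9. MUL -> [-69]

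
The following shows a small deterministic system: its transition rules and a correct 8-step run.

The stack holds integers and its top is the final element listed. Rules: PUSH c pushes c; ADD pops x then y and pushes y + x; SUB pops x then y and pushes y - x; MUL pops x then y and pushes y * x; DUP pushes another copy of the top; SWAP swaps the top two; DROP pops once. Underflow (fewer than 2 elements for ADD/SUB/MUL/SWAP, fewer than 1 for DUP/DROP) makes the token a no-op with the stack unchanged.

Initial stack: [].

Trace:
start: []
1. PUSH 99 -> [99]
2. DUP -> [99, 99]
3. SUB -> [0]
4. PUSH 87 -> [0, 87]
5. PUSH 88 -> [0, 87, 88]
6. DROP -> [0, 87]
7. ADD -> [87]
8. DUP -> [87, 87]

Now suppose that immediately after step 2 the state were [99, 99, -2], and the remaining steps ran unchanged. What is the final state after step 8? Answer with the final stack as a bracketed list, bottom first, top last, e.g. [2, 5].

state after step 2 := [99, 99, -2]
3. SUB -> [99, 101]
4. PUSH 87 -> [99, 101, 87]
5. PUSH 88 -> [99, 101, 87, 88]
6. DROP -> [99, 101, 87]
7. ADD -> [99, 188]
8. DUP -> [99, 188, 188]

[99, 188, 188]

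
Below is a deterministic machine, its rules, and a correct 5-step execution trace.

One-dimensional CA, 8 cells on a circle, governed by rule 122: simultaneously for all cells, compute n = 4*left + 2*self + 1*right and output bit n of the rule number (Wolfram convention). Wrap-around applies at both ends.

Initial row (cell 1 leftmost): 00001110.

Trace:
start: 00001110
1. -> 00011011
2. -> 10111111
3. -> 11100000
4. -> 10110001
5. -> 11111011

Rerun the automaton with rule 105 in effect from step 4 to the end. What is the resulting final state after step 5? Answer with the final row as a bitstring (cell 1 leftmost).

(re-executing steps 4..5 under rule 105; state before step 4: 11100000)
4. -> 10101110
5. -> 01011011

01011011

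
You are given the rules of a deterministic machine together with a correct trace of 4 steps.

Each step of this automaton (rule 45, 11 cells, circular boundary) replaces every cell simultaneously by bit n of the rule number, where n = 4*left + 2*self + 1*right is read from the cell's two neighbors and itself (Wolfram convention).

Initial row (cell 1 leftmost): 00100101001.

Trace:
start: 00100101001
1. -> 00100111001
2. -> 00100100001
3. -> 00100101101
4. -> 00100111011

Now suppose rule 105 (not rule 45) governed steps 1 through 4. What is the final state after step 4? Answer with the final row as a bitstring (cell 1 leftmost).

11100101001

(re-executing steps 1..4 under rule 105; state before step 1: 00100101001)
1. -> 00000010000
2. -> 11111000111
3. -> 00001010100
4. -> 11100101001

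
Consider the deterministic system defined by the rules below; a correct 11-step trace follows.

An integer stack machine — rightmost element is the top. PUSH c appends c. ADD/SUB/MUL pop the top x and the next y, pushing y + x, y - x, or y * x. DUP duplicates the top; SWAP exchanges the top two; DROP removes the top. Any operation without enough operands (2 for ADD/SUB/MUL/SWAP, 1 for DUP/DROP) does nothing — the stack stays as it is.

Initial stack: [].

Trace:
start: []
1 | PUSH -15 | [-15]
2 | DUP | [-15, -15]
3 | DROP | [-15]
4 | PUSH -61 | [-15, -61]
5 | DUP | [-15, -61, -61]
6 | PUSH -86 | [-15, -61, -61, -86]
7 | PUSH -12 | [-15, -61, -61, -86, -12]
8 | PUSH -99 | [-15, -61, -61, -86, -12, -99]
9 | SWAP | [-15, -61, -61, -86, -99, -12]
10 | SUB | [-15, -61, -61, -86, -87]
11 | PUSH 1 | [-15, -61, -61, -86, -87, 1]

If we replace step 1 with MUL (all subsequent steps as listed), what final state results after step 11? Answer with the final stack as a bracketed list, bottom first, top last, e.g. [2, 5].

(re-executing from step 1 with the substitution; state before step 1: [])
1 | MUL | []
2 | DUP | []
3 | DROP | []
4 | PUSH -61 | [-61]
5 | DUP | [-61, -61]
6 | PUSH -86 | [-61, -61, -86]
7 | PUSH -12 | [-61, -61, -86, -12]
8 | PUSH -99 | [-61, -61, -86, -12, -99]
9 | SWAP | [-61, -61, -86, -99, -12]
10 | SUB | [-61, -61, -86, -87]
11 | PUSH 1 | [-61, -61, -86, -87, 1]

[-61, -61, -86, -87, 1]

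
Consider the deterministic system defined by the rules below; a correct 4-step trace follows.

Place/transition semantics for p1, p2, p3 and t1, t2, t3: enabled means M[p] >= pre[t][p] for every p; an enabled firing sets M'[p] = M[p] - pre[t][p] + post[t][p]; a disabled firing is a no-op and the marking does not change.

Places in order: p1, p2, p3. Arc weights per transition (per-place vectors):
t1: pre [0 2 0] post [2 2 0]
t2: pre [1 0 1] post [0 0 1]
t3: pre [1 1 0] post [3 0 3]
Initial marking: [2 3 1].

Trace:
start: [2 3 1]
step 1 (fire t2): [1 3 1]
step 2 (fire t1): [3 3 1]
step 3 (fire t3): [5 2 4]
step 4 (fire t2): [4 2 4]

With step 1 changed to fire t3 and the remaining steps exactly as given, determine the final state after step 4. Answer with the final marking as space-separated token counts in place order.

(re-executing from step 1 with the substitution; state before step 1: [2 3 1])
step 1 (fire t3): [4 2 4]
step 2 (fire t1): [6 2 4]
step 3 (fire t3): [8 1 7]
step 4 (fire t2): [7 1 7]

7 1 7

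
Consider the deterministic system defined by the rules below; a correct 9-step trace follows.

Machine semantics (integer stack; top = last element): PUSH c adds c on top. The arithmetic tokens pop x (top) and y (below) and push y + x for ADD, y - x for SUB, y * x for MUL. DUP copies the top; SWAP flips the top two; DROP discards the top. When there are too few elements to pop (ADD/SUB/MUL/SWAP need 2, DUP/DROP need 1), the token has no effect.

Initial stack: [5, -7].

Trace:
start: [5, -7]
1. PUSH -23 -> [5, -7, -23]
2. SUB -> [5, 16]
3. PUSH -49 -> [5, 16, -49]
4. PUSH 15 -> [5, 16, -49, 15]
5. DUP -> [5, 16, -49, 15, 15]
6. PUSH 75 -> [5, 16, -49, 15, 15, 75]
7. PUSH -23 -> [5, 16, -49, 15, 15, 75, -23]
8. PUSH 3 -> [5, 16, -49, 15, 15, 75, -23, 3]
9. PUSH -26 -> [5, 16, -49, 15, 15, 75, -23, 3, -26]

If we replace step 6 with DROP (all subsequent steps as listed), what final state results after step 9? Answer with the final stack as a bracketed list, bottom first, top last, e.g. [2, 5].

(re-executing from step 6 with the substitution; state before step 6: [5, 16, -49, 15, 15])
6. DROP -> [5, 16, -49, 15]
7. PUSH -23 -> [5, 16, -49, 15, -23]
8. PUSH 3 -> [5, 16, -49, 15, -23, 3]
9. PUSH -26 -> [5, 16, -49, 15, -23, 3, -26]

[5, 16, -49, 15, -23, 3, -26]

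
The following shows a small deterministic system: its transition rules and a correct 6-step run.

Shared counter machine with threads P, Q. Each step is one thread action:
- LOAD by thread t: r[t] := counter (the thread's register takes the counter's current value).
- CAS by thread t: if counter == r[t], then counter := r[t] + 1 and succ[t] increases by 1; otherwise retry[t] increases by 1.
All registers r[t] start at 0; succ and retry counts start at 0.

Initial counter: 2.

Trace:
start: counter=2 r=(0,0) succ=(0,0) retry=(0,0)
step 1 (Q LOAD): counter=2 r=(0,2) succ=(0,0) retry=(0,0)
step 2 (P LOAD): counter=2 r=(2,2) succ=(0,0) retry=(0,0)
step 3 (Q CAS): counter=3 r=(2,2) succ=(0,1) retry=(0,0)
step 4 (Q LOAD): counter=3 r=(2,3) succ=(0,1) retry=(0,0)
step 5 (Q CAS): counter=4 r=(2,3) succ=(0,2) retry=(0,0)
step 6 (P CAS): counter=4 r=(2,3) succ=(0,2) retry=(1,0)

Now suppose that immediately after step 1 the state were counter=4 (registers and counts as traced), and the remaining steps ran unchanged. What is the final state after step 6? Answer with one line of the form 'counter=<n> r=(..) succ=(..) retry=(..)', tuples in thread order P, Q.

counter=5 r=(4,4) succ=(0,1) retry=(1,1)

state after step 1 := counter=4 r=(0,2) succ=(0,0) retry=(0,0)
step 2 (P LOAD): counter=4 r=(4,2) succ=(0,0) retry=(0,0)
step 3 (Q CAS): counter=4 r=(4,2) succ=(0,0) retry=(0,1)
step 4 (Q LOAD): counter=4 r=(4,4) succ=(0,0) retry=(0,1)
step 5 (Q CAS): counter=5 r=(4,4) succ=(0,1) retry=(0,1)
step 6 (P CAS): counter=5 r=(4,4) succ=(0,1) retry=(1,1)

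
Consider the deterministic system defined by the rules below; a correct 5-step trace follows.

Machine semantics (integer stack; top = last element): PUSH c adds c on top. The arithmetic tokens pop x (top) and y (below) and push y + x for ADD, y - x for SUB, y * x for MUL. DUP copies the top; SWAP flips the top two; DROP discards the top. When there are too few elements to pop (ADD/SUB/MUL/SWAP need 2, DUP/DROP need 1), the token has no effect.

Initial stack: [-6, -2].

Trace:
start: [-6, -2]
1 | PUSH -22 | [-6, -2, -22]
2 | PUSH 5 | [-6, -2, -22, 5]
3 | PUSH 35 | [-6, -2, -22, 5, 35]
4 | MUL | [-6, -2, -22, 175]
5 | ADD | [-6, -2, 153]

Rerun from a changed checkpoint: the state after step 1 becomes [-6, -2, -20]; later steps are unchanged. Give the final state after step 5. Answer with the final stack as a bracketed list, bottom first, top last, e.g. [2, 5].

[-6, -2, 155]

state after step 1 := [-6, -2, -20]
2 | PUSH 5 | [-6, -2, -20, 5]
3 | PUSH 35 | [-6, -2, -20, 5, 35]
4 | MUL | [-6, -2, -20, 175]
5 | ADD | [-6, -2, 155]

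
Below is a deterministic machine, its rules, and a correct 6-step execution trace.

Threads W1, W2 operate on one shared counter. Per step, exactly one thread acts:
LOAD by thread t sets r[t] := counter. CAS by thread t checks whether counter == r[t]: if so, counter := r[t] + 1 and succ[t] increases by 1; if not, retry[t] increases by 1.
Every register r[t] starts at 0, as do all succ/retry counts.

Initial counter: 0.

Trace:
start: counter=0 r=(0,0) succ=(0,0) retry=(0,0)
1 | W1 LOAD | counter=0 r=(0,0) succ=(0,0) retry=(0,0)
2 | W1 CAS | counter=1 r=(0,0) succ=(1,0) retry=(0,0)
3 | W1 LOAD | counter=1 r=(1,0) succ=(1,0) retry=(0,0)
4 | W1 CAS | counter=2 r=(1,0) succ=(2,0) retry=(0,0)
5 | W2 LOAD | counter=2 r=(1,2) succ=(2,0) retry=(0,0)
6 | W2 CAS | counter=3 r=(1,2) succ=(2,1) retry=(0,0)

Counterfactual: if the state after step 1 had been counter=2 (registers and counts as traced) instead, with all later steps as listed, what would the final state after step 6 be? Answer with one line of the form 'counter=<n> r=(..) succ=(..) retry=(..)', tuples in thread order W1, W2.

state after step 1 := counter=2 r=(0,0) succ=(0,0) retry=(0,0)
2 | W1 CAS | counter=2 r=(0,0) succ=(0,0) retry=(1,0)
3 | W1 LOAD | counter=2 r=(2,0) succ=(0,0) retry=(1,0)
4 | W1 CAS | counter=3 r=(2,0) succ=(1,0) retry=(1,0)
5 | W2 LOAD | counter=3 r=(2,3) succ=(1,0) retry=(1,0)
6 | W2 CAS | counter=4 r=(2,3) succ=(1,1) retry=(1,0)

counter=4 r=(2,3) succ=(1,1) retry=(1,0)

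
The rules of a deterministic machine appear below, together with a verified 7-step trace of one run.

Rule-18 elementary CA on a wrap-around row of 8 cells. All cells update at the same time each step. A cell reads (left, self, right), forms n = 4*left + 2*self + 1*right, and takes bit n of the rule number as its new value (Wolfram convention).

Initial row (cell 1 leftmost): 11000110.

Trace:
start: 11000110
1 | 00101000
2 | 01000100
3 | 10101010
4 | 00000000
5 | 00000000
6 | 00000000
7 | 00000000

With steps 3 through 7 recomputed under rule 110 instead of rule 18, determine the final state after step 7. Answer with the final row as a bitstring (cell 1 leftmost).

(re-executing steps 3..7 under rule 110; state before step 3: 01000100)
3 | 11001100
4 | 11011101
5 | 01110111
6 | 11011101
7 | 01110111

01110111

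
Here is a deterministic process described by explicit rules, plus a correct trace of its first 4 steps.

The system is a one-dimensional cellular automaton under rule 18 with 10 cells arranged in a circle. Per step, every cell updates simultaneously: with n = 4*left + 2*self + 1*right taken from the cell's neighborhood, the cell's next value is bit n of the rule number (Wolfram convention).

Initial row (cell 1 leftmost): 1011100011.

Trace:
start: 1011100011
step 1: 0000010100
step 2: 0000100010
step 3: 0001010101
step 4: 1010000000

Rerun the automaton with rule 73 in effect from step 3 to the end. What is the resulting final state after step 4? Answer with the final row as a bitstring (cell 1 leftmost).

1010100010

(re-executing steps 3..4 under rule 73; state before step 3: 0000100010)
step 3: 1110001000
step 4: 1010100010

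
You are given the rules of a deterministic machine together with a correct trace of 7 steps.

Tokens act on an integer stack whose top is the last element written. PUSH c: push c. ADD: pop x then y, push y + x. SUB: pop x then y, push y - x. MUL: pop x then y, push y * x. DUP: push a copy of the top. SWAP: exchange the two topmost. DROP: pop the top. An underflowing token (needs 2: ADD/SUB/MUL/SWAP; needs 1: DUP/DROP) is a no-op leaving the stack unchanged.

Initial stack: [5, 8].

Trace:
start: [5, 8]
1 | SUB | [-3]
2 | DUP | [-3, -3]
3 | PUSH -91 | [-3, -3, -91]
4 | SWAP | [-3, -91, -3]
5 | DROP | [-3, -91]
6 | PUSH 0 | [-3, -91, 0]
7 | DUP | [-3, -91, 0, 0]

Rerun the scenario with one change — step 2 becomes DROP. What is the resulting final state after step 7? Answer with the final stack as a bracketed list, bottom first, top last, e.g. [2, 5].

(re-executing from step 2 with the substitution; state before step 2: [-3])
2 | DROP | []
3 | PUSH -91 | [-91]
4 | SWAP | [-91]
5 | DROP | []
6 | PUSH 0 | [0]
7 | DUP | [0, 0]

[0, 0]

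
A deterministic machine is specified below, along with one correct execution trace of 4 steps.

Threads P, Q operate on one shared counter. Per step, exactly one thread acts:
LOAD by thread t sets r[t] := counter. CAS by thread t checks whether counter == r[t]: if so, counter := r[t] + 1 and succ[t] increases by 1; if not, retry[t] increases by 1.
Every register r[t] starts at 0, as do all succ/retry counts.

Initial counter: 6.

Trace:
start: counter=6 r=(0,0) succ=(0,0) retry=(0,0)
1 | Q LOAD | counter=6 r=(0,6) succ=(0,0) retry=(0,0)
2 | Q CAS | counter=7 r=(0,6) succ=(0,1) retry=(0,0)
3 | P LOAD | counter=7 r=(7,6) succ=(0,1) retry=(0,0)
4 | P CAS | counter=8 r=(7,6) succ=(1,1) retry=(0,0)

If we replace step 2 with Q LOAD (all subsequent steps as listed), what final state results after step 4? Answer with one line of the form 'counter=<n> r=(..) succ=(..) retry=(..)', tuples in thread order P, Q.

(re-executing from step 2 with the substitution; state before step 2: counter=6 r=(0,6) succ=(0,0) retry=(0,0))
2 | Q LOAD | counter=6 r=(0,6) succ=(0,0) retry=(0,0)
3 | P LOAD | counter=6 r=(6,6) succ=(0,0) retry=(0,0)
4 | P CAS | counter=7 r=(6,6) succ=(1,0) retry=(0,0)

counter=7 r=(6,6) succ=(1,0) retry=(0,0)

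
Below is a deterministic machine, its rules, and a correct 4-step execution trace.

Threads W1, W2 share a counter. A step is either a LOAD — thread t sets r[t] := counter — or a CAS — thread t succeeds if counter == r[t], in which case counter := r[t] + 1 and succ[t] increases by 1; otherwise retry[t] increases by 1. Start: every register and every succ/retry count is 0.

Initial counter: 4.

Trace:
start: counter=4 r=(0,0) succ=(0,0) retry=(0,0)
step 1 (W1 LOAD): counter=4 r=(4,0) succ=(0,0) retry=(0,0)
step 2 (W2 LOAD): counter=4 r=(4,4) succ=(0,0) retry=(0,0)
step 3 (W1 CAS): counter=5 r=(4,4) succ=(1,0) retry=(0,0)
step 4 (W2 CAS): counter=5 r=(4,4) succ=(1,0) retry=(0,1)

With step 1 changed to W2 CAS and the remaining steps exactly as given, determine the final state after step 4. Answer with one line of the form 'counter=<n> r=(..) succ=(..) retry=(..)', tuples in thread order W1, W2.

(re-executing from step 1 with the substitution; state before step 1: counter=4 r=(0,0) succ=(0,0) retry=(0,0))
step 1 (W2 CAS): counter=4 r=(0,0) succ=(0,0) retry=(0,1)
step 2 (W2 LOAD): counter=4 r=(0,4) succ=(0,0) retry=(0,1)
step 3 (W1 CAS): counter=4 r=(0,4) succ=(0,0) retry=(1,1)
step 4 (W2 CAS): counter=5 r=(0,4) succ=(0,1) retry=(1,1)

counter=5 r=(0,4) succ=(0,1) retry=(1,1)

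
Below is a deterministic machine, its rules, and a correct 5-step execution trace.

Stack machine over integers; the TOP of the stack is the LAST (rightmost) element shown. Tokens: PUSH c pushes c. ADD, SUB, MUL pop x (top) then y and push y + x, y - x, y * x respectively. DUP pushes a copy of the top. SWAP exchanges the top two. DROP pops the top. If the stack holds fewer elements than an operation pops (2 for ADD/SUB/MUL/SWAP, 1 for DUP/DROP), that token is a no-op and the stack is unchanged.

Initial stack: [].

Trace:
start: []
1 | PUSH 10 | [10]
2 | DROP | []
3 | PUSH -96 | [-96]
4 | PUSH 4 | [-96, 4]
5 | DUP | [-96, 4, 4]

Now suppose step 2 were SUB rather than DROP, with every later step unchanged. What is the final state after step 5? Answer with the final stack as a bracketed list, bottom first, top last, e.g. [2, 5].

[10, -96, 4, 4]

(re-executing from step 2 with the substitution; state before step 2: [10])
2 | SUB | [10]
3 | PUSH -96 | [10, -96]
4 | PUSH 4 | [10, -96, 4]
5 | DUP | [10, -96, 4, 4]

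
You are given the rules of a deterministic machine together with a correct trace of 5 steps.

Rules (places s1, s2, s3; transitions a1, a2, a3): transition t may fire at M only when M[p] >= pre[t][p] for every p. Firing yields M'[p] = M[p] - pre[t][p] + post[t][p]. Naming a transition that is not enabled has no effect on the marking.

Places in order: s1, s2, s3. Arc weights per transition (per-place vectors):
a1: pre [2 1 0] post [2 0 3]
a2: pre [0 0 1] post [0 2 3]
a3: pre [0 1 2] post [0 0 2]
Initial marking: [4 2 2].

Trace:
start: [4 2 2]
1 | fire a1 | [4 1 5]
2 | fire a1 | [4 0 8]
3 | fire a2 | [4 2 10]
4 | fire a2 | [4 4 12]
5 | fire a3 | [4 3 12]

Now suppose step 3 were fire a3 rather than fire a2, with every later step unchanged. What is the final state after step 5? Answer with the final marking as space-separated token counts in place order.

4 1 10

(re-executing from step 3 with the substitution; state before step 3: [4 0 8])
3 | fire a3 | [4 0 8]
4 | fire a2 | [4 2 10]
5 | fire a3 | [4 1 10]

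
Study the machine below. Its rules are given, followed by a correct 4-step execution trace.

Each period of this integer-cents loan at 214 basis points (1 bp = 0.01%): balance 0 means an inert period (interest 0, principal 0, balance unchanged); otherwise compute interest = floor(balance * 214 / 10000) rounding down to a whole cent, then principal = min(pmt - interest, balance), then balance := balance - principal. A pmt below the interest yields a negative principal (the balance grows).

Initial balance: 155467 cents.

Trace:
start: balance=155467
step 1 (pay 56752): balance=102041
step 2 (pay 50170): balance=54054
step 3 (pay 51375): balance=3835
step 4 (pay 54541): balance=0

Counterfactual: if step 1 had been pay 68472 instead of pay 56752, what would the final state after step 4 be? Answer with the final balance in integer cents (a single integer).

(re-executing from step 1 with the substitution; state before step 1: balance=155467)
step 1 (pay 68472): balance=90321
step 2 (pay 50170): balance=42083
step 3 (pay 51375): balance=0
step 4 (pay 54541): balance=0

0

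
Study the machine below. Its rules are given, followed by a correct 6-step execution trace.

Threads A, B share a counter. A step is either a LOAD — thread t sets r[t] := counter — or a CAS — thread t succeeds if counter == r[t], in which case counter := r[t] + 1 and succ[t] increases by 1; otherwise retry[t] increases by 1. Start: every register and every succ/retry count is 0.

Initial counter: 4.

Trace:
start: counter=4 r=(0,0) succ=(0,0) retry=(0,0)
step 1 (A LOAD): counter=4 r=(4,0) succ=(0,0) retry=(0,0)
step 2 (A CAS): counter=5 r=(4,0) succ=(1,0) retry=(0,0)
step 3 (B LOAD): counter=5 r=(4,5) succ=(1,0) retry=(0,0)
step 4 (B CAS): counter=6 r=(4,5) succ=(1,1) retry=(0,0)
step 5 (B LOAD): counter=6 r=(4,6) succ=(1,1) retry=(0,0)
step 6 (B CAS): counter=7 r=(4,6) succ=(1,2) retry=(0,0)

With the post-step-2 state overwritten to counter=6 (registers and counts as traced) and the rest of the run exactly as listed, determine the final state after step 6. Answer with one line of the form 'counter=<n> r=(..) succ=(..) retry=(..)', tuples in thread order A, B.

counter=8 r=(4,7) succ=(1,2) retry=(0,0)

state after step 2 := counter=6 r=(4,0) succ=(1,0) retry=(0,0)
step 3 (B LOAD): counter=6 r=(4,6) succ=(1,0) retry=(0,0)
step 4 (B CAS): counter=7 r=(4,6) succ=(1,1) retry=(0,0)
step 5 (B LOAD): counter=7 r=(4,7) succ=(1,1) retry=(0,0)
step 6 (B CAS): counter=8 r=(4,7) succ=(1,2) retry=(0,0)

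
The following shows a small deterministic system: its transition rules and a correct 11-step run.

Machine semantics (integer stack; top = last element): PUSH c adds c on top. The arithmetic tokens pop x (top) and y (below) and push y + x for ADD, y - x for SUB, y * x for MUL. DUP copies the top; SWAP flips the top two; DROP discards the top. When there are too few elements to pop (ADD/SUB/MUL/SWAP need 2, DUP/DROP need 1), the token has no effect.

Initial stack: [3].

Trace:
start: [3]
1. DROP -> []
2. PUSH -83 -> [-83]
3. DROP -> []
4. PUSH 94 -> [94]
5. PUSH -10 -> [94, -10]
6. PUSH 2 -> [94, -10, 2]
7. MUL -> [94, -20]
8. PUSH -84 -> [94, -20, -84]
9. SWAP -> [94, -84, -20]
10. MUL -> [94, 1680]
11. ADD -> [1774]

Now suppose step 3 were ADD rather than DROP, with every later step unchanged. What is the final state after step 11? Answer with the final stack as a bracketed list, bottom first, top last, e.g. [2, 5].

[-83, 1774]

(re-executing from step 3 with the substitution; state before step 3: [-83])
3. ADD -> [-83]
4. PUSH 94 -> [-83, 94]
5. PUSH -10 -> [-83, 94, -10]
6. PUSH 2 -> [-83, 94, -10, 2]
7. MUL -> [-83, 94, -20]
8. PUSH -84 -> [-83, 94, -20, -84]
9. SWAP -> [-83, 94, -84, -20]
10. MUL -> [-83, 94, 1680]
11. ADD -> [-83, 1774]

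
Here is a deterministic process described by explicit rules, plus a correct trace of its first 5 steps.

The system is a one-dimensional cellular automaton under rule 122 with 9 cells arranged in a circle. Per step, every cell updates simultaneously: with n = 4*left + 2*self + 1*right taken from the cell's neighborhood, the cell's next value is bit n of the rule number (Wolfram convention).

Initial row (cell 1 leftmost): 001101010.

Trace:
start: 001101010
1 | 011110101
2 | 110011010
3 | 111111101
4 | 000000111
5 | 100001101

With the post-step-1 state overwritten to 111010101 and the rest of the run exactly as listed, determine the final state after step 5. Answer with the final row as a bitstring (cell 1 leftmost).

000110110

state after step 1 := 111010101
2 | 001101011
3 | 111110111
4 | 000011100
5 | 000110110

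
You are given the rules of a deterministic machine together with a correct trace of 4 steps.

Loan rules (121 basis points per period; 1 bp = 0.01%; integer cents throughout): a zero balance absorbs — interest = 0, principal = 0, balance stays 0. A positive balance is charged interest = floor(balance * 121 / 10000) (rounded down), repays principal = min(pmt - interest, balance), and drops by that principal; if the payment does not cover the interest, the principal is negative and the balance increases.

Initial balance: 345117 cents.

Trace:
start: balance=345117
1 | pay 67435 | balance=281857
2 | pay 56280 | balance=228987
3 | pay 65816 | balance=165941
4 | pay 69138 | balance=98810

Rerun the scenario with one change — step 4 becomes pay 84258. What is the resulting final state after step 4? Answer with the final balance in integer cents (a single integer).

(re-executing from step 4 with the substitution; state before step 4: balance=165941)
4 | pay 84258 | balance=83690

83690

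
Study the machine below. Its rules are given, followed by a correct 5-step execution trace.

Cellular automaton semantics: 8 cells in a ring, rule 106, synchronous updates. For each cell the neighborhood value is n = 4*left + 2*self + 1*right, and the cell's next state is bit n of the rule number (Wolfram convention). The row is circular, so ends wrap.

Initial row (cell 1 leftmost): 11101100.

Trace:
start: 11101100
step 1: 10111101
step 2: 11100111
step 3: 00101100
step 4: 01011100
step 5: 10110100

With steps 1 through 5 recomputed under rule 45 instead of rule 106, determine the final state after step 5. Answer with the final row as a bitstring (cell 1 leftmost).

11010010

(re-executing steps 1..5 under rule 45; state before step 1: 11101100)
step 1: 10011000
step 2: 10010010
step 3: 10010011
step 4: 00010010
step 5: 11010010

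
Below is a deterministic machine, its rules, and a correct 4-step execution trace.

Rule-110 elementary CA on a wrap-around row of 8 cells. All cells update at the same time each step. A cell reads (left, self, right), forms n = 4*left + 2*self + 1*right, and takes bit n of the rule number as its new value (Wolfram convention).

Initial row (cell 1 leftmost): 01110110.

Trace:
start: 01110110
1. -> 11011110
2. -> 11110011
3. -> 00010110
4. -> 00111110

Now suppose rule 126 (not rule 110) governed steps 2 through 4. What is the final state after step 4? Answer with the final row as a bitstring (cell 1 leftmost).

(re-executing steps 2..4 under rule 126; state before step 2: 11011110)
2. -> 11110011
3. -> 00011110
4. -> 00110011

00110011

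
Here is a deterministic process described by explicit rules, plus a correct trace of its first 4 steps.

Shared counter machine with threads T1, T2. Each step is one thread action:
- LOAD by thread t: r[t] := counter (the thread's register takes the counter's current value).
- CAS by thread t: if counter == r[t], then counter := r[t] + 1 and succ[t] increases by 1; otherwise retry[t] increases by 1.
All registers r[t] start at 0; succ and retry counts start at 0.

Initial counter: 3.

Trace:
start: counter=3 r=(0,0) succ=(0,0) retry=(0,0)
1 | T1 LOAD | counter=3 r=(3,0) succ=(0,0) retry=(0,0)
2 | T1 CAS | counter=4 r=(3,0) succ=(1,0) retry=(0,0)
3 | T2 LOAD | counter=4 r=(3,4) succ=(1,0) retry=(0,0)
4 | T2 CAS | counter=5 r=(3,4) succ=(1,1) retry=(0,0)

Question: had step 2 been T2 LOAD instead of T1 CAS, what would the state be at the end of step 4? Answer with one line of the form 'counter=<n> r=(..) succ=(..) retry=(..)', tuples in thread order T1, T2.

counter=4 r=(3,3) succ=(0,1) retry=(0,0)

(re-executing from step 2 with the substitution; state before step 2: counter=3 r=(3,0) succ=(0,0) retry=(0,0))
2 | T2 LOAD | counter=3 r=(3,3) succ=(0,0) retry=(0,0)
3 | T2 LOAD | counter=3 r=(3,3) succ=(0,0) retry=(0,0)
4 | T2 CAS | counter=4 r=(3,3) succ=(0,1) retry=(0,0)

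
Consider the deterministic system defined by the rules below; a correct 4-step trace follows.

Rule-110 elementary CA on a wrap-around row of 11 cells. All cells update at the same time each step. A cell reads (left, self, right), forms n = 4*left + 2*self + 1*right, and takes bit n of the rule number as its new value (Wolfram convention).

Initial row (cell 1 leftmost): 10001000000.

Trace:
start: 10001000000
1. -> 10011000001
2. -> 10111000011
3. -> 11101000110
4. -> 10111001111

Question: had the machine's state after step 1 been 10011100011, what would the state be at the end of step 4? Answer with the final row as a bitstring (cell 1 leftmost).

00000111000

state after step 1 := 10011100011
2. -> 10110100110
3. -> 11111101111
4. -> 00000111000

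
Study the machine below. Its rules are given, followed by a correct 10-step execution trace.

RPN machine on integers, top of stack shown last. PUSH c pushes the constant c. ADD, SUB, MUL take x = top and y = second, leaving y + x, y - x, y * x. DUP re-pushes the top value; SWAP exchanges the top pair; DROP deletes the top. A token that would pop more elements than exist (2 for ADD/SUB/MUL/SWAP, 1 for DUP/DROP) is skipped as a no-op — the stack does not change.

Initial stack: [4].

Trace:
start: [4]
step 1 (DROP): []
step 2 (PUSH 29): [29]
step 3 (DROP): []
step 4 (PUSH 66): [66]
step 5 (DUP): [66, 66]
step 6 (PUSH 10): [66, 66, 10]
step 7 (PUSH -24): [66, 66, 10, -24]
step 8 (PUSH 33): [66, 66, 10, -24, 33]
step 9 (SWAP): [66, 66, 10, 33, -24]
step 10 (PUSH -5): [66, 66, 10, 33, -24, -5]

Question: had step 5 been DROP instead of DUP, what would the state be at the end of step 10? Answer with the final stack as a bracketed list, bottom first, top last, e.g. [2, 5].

(re-executing from step 5 with the substitution; state before step 5: [66])
step 5 (DROP): []
step 6 (PUSH 10): [10]
step 7 (PUSH -24): [10, -24]
step 8 (PUSH 33): [10, -24, 33]
step 9 (SWAP): [10, 33, -24]
step 10 (PUSH -5): [10, 33, -24, -5]

[10, 33, -24, -5]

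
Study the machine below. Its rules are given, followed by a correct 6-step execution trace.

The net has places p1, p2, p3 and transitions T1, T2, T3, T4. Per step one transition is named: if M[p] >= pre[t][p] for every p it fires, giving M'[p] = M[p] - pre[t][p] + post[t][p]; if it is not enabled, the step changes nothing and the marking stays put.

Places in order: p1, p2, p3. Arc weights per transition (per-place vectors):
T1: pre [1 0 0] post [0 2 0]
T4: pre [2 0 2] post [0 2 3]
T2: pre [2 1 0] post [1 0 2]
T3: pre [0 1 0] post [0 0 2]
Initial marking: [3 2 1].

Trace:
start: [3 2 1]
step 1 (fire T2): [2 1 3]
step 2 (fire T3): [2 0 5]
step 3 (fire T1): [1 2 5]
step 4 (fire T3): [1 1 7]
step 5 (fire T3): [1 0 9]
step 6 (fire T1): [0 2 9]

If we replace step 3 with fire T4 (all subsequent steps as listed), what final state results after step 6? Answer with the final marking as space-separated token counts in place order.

0 0 10

(re-executing from step 3 with the substitution; state before step 3: [2 0 5])
step 3 (fire T4): [0 2 6]
step 4 (fire T3): [0 1 8]
step 5 (fire T3): [0 0 10]
step 6 (fire T1): [0 0 10]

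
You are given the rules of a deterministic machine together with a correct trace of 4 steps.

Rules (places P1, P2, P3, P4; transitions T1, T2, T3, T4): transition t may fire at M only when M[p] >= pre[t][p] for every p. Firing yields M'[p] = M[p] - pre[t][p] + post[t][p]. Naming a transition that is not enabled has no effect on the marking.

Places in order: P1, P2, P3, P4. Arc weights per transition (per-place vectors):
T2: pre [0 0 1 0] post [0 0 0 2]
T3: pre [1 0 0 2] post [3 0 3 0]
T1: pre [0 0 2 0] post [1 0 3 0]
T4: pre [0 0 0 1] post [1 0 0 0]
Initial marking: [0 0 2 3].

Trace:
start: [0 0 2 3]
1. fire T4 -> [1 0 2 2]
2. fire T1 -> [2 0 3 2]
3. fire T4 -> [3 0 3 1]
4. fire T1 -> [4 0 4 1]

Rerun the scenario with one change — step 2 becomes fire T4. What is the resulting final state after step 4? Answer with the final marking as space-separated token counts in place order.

4 0 3 0

(re-executing from step 2 with the substitution; state before step 2: [1 0 2 2])
2. fire T4 -> [2 0 2 1]
3. fire T4 -> [3 0 2 0]
4. fire T1 -> [4 0 3 0]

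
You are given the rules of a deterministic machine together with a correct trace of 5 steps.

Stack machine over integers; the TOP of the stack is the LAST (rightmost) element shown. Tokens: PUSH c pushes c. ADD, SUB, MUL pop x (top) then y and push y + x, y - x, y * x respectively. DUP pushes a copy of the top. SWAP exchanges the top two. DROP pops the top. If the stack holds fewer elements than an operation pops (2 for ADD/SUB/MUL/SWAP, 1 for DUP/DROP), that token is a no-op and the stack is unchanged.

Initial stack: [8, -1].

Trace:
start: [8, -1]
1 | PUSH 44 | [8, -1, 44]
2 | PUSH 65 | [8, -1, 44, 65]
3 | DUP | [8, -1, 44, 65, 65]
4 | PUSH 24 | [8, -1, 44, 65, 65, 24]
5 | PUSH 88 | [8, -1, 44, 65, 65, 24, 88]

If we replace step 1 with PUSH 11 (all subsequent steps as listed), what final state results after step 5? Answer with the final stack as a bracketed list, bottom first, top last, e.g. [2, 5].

[8, -1, 11, 65, 65, 24, 88]

(re-executing from step 1 with the substitution; state before step 1: [8, -1])
1 | PUSH 11 | [8, -1, 11]
2 | PUSH 65 | [8, -1, 11, 65]
3 | DUP | [8, -1, 11, 65, 65]
4 | PUSH 24 | [8, -1, 11, 65, 65, 24]
5 | PUSH 88 | [8, -1, 11, 65, 65, 24, 88]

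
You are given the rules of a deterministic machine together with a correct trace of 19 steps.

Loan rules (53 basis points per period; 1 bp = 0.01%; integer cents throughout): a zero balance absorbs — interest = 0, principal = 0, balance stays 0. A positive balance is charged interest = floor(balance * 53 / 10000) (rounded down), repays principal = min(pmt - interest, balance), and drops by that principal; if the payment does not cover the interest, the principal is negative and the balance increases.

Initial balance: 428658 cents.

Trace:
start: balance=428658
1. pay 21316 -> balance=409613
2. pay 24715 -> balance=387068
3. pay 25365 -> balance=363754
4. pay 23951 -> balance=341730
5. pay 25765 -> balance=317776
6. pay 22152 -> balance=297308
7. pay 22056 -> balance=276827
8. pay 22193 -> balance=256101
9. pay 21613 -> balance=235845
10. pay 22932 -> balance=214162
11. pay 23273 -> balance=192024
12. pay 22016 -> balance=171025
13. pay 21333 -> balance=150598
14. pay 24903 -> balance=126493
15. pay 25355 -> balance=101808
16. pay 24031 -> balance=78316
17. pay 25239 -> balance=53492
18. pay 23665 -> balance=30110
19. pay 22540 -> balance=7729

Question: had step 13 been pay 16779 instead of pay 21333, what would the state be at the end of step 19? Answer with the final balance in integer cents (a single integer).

12429

(re-executing from step 13 with the substitution; state before step 13: balance=171025)
13. pay 16779 -> balance=155152
14. pay 24903 -> balance=131071
15. pay 25355 -> balance=106410
16. pay 24031 -> balance=82942
17. pay 25239 -> balance=58142
18. pay 23665 -> balance=34785
19. pay 22540 -> balance=12429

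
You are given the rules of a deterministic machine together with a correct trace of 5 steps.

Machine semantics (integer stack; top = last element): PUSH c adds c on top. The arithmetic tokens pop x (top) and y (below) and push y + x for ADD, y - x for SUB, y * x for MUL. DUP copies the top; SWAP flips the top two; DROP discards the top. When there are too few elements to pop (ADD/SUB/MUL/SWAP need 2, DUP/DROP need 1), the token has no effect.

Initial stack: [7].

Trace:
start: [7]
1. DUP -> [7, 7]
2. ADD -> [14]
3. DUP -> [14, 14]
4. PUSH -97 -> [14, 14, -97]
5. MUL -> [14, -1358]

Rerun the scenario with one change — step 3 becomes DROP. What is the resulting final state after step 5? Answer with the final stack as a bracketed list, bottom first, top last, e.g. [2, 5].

(re-executing from step 3 with the substitution; state before step 3: [14])
3. DROP -> []
4. PUSH -97 -> [-97]
5. MUL -> [-97]

[-97]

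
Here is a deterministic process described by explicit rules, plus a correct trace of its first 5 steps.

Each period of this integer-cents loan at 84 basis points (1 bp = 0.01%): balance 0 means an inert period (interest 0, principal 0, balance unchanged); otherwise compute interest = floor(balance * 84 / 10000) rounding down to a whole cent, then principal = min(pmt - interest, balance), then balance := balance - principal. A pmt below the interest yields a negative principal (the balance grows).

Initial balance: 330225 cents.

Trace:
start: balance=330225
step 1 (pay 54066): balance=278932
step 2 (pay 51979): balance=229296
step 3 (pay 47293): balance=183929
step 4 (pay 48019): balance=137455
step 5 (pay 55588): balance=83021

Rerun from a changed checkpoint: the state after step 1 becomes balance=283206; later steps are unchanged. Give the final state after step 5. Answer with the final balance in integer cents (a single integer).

state after step 1 := balance=283206
step 2 (pay 51979): balance=233605
step 3 (pay 47293): balance=188274
step 4 (pay 48019): balance=141836
step 5 (pay 55588): balance=87439

87439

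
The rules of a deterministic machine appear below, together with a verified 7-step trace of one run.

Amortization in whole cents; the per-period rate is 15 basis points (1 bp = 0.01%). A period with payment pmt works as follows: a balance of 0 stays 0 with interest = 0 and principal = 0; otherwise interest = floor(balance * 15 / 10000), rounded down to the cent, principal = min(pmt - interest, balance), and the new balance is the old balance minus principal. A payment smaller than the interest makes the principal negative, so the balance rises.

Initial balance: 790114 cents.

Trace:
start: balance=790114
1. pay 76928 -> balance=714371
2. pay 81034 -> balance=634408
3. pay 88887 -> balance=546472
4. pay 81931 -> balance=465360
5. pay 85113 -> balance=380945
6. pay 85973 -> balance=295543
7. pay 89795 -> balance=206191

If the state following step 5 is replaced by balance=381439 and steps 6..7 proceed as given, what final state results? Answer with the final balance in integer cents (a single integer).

state after step 5 := balance=381439
6. pay 85973 -> balance=296038
7. pay 89795 -> balance=206687

206687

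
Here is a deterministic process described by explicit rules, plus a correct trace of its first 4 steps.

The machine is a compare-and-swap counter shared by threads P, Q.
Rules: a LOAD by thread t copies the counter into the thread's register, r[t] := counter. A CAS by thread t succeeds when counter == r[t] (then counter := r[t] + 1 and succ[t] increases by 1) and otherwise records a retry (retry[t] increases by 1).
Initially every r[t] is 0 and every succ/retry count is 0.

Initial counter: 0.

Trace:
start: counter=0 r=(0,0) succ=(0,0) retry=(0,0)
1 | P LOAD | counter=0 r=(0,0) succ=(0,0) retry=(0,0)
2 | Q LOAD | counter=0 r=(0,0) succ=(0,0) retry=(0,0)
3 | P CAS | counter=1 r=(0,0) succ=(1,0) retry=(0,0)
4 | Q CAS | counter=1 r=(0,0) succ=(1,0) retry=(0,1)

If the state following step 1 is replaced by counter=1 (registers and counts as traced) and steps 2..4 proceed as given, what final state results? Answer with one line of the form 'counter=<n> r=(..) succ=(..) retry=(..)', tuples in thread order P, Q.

state after step 1 := counter=1 r=(0,0) succ=(0,0) retry=(0,0)
2 | Q LOAD | counter=1 r=(0,1) succ=(0,0) retry=(0,0)
3 | P CAS | counter=1 r=(0,1) succ=(0,0) retry=(1,0)
4 | Q CAS | counter=2 r=(0,1) succ=(0,1) retry=(1,0)

counter=2 r=(0,1) succ=(0,1) retry=(1,0)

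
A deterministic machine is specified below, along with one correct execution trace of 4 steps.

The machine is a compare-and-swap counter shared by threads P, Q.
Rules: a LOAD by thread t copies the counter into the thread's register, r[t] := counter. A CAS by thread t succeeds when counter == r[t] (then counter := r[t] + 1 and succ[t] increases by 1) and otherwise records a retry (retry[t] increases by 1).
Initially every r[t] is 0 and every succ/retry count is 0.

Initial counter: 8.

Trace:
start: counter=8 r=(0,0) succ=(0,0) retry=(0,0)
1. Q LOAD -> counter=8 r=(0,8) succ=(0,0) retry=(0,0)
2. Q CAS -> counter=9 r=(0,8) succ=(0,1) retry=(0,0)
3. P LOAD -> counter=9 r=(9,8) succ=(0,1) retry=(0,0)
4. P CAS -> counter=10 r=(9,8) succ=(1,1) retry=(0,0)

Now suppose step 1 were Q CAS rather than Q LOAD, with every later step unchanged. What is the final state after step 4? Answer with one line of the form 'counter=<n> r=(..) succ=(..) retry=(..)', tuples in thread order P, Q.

counter=9 r=(8,0) succ=(1,0) retry=(0,2)

(re-executing from step 1 with the substitution; state before step 1: counter=8 r=(0,0) succ=(0,0) retry=(0,0))
1. Q CAS -> counter=8 r=(0,0) succ=(0,0) retry=(0,1)
2. Q CAS -> counter=8 r=(0,0) succ=(0,0) retry=(0,2)
3. P LOAD -> counter=8 r=(8,0) succ=(0,0) retry=(0,2)
4. P CAS -> counter=9 r=(8,0) succ=(1,0) retry=(0,2)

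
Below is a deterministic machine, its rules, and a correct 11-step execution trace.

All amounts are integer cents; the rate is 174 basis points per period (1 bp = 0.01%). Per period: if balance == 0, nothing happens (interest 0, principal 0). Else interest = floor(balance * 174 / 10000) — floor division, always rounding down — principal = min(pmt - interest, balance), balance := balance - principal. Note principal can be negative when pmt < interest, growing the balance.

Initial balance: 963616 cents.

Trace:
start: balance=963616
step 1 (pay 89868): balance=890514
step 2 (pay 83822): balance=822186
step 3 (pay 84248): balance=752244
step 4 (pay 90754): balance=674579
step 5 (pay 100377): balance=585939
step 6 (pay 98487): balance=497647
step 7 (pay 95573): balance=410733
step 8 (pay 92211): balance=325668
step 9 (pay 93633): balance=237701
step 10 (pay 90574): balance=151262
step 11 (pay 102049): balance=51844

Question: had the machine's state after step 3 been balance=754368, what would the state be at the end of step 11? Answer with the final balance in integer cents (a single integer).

54282

state after step 3 := balance=754368
step 4 (pay 90754): balance=676740
step 5 (pay 100377): balance=588138
step 6 (pay 98487): balance=499884
step 7 (pay 95573): balance=413008
step 8 (pay 92211): balance=327983
step 9 (pay 93633): balance=240056
step 10 (pay 90574): balance=153658
step 11 (pay 102049): balance=54282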